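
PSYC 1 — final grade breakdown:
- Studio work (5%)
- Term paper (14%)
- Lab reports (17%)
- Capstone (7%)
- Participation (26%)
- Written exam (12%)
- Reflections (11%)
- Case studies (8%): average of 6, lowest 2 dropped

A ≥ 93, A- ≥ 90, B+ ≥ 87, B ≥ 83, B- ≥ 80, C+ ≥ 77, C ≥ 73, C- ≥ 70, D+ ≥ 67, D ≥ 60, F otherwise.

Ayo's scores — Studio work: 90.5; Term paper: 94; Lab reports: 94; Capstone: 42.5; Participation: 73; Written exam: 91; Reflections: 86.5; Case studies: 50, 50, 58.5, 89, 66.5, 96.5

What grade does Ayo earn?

Case studies: drop 50, 50 → average of remaining 4 = 310.5/4 = 77.625
Weighted total:
  Studio work 90.5 × 0.05 = 4.525
  Term paper 94 × 0.14 = 13.16
  Lab reports 94 × 0.17 = 15.98
  Capstone 42.5 × 0.07 = 2.975
  Participation 73 × 0.26 = 18.98
  Written exam 91 × 0.12 = 10.92
  Reflections 86.5 × 0.11 = 9.515
  Case studies 77.625 × 0.08 = 6.21
Sum = 82.265
82.265 is ≥ 80 and < 83 → B-

B-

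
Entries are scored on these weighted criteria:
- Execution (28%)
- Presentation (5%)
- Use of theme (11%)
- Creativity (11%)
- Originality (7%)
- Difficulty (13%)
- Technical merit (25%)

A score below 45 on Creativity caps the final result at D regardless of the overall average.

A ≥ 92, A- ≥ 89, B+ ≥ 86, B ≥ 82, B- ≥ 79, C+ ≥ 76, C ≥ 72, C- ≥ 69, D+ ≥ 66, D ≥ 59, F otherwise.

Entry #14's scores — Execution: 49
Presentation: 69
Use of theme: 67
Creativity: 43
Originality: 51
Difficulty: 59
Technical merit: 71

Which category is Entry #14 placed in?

F

Creativity score 43 < 45: minimum not met.
Weighted total:
  Execution 49 × 0.28 = 13.72
  Presentation 69 × 0.05 = 3.45
  Use of theme 67 × 0.11 = 7.37
  Creativity 43 × 0.11 = 4.73
  Originality 51 × 0.07 = 3.57
  Difficulty 59 × 0.13 = 7.67
  Technical merit 71 × 0.25 = 17.75
Sum = 58.26
58.26 would be F; cap at D applies → F.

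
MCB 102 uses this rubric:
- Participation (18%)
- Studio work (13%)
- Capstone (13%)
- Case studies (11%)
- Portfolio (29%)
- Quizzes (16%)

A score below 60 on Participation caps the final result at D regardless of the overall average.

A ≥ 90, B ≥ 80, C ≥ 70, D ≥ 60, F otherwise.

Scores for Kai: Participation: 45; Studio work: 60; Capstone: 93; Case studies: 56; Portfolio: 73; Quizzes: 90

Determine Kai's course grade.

D

Participation score 45 < 60: minimum not met.
Weighted total:
  Participation 45 × 0.18 = 8.1
  Studio work 60 × 0.13 = 7.8
  Capstone 93 × 0.13 = 12.09
  Case studies 56 × 0.11 = 6.16
  Portfolio 73 × 0.29 = 21.17
  Quizzes 90 × 0.16 = 14.4
Sum = 69.72
69.72 would be D; cap at D applies → D.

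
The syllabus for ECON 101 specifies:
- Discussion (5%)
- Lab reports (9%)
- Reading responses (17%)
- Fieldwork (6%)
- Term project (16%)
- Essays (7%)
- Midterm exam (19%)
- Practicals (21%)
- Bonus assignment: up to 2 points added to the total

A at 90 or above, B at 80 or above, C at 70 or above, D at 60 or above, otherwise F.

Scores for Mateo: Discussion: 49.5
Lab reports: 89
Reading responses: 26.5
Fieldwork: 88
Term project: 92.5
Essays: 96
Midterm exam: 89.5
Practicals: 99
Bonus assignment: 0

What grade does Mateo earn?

C

Weighted total:
  Discussion 49.5 × 0.05 = 2.475
  Lab reports 89 × 0.09 = 8.01
  Reading responses 26.5 × 0.17 = 4.505
  Fieldwork 88 × 0.06 = 5.28
  Term project 92.5 × 0.16 = 14.8
  Essays 96 × 0.07 = 6.72
  Midterm exam 89.5 × 0.19 = 17.005
  Practicals 99 × 0.21 = 20.79
Sum = 79.585
Bonus assignment: 79.585 + 0 = 79.585
79.585 is ≥ 70 and < 80 → C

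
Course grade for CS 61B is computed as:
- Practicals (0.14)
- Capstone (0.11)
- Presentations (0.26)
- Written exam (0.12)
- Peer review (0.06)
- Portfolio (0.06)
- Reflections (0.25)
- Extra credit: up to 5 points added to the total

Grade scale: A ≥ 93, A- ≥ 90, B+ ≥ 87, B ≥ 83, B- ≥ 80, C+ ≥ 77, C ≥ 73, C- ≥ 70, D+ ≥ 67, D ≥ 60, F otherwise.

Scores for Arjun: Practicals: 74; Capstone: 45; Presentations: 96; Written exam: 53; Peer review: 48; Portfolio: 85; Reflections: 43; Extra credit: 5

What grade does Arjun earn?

C-

Weighted total:
  Practicals 74 × 0.14 = 10.36
  Capstone 45 × 0.11 = 4.95
  Presentations 96 × 0.26 = 24.96
  Written exam 53 × 0.12 = 6.36
  Peer review 48 × 0.06 = 2.88
  Portfolio 85 × 0.06 = 5.1
  Reflections 43 × 0.25 = 10.75
Sum = 65.36
Extra credit: 65.36 + 5 = 70.36
70.36 is ≥ 70 and < 73 → C-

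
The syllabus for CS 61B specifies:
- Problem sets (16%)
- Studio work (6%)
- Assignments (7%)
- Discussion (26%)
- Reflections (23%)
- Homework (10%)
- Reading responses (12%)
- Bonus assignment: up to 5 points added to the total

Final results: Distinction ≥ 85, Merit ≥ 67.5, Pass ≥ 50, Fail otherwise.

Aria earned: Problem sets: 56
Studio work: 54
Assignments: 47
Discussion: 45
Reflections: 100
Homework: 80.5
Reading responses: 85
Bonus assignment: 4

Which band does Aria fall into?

Weighted total:
  Problem sets 56 × 0.16 = 8.96
  Studio work 54 × 0.06 = 3.24
  Assignments 47 × 0.07 = 3.29
  Discussion 45 × 0.26 = 11.7
  Reflections 100 × 0.23 = 23
  Homework 80.5 × 0.1 = 8.05
  Reading responses 85 × 0.12 = 10.2
Sum = 68.44
Bonus assignment: 68.44 + 4 = 72.44
72.44 is ≥ 67.5 and < 85 → Merit

Merit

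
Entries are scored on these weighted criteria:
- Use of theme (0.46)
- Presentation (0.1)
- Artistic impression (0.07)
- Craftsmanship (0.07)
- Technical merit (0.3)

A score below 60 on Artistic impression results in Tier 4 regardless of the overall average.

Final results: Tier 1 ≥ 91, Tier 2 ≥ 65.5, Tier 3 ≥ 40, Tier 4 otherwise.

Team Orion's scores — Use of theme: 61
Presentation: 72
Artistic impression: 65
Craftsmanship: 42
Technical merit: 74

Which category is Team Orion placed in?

Artistic impression score 65 ≥ 60: minimum met.
Weighted total:
  Use of theme 61 × 0.46 = 28.06
  Presentation 72 × 0.1 = 7.2
  Artistic impression 65 × 0.07 = 4.55
  Craftsmanship 42 × 0.07 = 2.94
  Technical merit 74 × 0.3 = 22.2
Sum = 64.95
64.95 is ≥ 40 and < 65.5 → Tier 3

Tier 3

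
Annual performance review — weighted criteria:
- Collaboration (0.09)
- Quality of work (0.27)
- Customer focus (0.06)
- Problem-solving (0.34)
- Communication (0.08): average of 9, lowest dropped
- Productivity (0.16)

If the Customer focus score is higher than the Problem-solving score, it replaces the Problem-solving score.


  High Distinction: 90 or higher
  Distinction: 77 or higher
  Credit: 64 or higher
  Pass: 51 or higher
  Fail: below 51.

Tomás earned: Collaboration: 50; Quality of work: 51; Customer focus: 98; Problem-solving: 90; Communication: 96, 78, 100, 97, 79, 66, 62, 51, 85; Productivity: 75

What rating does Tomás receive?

Credit

Communication: drop 51 → average of remaining 8 = 663/8 = 82.875
Customer focus (98) > Problem-solving (90), so Problem-solving counts as 98.
Weighted total:
  Collaboration 50 × 0.09 = 4.5
  Quality of work 51 × 0.27 = 13.77
  Customer focus 98 × 0.06 = 5.88
  Problem-solving 98 × 0.34 = 33.32
  Communication 82.875 × 0.08 = 6.63
  Productivity 75 × 0.16 = 12
Sum = 76.1
76.1 is ≥ 64 and < 77 → Credit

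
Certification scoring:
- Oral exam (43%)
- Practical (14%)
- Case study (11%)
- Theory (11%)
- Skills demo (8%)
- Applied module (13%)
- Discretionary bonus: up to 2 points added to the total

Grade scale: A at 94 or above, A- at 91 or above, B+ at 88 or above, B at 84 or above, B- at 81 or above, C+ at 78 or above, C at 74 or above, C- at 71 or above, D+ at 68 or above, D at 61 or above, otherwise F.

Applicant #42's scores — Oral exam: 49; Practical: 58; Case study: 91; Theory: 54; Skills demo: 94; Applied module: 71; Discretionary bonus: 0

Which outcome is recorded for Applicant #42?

Weighted total:
  Oral exam 49 × 0.43 = 21.07
  Practical 58 × 0.14 = 8.12
  Case study 91 × 0.11 = 10.01
  Theory 54 × 0.11 = 5.94
  Skills demo 94 × 0.08 = 7.52
  Applied module 71 × 0.13 = 9.23
Sum = 61.89
Discretionary bonus: 61.89 + 0 = 61.89
61.89 is ≥ 61 and < 68 → D

D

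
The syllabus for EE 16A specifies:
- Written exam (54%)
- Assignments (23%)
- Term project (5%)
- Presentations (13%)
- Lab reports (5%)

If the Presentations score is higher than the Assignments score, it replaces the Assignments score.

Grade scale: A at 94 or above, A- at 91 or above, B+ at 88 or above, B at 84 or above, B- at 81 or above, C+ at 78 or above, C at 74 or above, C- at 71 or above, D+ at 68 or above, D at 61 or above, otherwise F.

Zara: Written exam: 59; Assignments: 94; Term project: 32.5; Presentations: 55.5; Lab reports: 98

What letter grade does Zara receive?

Presentations (55.5) ≤ Assignments (94), so Assignments stays at 94.
Weighted total:
  Written exam 59 × 0.54 = 31.86
  Assignments 94 × 0.23 = 21.62
  Term project 32.5 × 0.05 = 1.625
  Presentations 55.5 × 0.13 = 7.215
  Lab reports 98 × 0.05 = 4.9
Sum = 67.22
67.22 is ≥ 61 and < 68 → D

D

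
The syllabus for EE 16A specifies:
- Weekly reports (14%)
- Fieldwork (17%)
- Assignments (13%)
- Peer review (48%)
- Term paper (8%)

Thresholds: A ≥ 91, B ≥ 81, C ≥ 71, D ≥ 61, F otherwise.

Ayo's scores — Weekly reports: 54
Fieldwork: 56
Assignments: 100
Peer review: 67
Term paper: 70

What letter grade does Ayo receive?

Weighted total:
  Weekly reports 54 × 0.14 = 7.56
  Fieldwork 56 × 0.17 = 9.52
  Assignments 100 × 0.13 = 13
  Peer review 67 × 0.48 = 32.16
  Term paper 70 × 0.08 = 5.6
Sum = 67.84
67.84 is ≥ 61 and < 71 → D

D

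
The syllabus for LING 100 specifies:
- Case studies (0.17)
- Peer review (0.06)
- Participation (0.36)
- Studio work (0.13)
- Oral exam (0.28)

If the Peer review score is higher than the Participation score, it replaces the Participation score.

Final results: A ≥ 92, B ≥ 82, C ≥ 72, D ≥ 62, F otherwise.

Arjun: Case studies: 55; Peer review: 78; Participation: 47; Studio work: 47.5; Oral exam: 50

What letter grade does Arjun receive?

D

Peer review (78) > Participation (47), so Participation counts as 78.
Weighted total:
  Case studies 55 × 0.17 = 9.35
  Peer review 78 × 0.06 = 4.68
  Participation 78 × 0.36 = 28.08
  Studio work 47.5 × 0.13 = 6.175
  Oral exam 50 × 0.28 = 14
Sum = 62.285
62.285 is ≥ 62 and < 72 → D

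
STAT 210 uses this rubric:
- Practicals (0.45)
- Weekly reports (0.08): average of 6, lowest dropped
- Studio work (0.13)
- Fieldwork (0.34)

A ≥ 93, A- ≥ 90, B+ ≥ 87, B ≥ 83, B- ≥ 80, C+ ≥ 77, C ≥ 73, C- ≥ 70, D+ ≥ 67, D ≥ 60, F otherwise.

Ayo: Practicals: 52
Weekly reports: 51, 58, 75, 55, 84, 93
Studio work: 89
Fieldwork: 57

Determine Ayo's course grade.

Weekly reports: drop 51 → average of remaining 5 = 365/5 = 73
Weighted total:
  Practicals 52 × 0.45 = 23.4
  Weekly reports 73 × 0.08 = 5.84
  Studio work 89 × 0.13 = 11.57
  Fieldwork 57 × 0.34 = 19.38
Sum = 60.19
60.19 is ≥ 60 and < 67 → D

D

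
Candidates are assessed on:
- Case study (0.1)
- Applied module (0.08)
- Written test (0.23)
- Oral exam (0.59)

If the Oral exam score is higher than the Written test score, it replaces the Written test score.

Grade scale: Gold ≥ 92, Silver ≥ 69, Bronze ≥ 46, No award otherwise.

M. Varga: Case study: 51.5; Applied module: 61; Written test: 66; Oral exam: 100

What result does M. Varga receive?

Oral exam (100) > Written test (66), so Written test counts as 100.
Weighted total:
  Case study 51.5 × 0.1 = 5.15
  Applied module 61 × 0.08 = 4.88
  Written test 100 × 0.23 = 23
  Oral exam 100 × 0.59 = 59
Sum = 92.03
92.03 ≥ 92 → Gold

Gold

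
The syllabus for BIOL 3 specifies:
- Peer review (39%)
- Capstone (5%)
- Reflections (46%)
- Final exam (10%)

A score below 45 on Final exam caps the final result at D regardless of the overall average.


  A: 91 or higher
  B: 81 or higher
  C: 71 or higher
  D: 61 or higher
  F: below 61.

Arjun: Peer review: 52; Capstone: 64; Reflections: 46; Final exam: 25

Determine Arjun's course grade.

F

Final exam score 25 < 45: minimum not met.
Weighted total:
  Peer review 52 × 0.39 = 20.28
  Capstone 64 × 0.05 = 3.2
  Reflections 46 × 0.46 = 21.16
  Final exam 25 × 0.1 = 2.5
Sum = 47.14
47.14 would be F; cap at D applies → F.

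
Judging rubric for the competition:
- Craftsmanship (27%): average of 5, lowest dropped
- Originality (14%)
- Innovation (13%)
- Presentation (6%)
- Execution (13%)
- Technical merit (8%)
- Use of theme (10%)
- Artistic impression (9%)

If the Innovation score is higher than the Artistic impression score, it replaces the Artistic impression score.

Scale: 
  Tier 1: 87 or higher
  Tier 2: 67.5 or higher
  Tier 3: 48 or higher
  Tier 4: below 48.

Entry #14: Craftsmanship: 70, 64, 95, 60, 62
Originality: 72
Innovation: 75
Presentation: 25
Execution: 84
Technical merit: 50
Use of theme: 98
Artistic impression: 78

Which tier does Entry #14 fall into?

Craftsmanship: drop 60 → average of remaining 4 = 291/4 = 72.75
Innovation (75) ≤ Artistic impression (78), so Artistic impression stays at 78.
Weighted total:
  Craftsmanship 72.75 × 0.27 = 19.6425
  Originality 72 × 0.14 = 10.08
  Innovation 75 × 0.13 = 9.75
  Presentation 25 × 0.06 = 1.5
  Execution 84 × 0.13 = 10.92
  Technical merit 50 × 0.08 = 4
  Use of theme 98 × 0.1 = 9.8
  Artistic impression 78 × 0.09 = 7.02
Sum = 72.7125
72.7125 is ≥ 67.5 and < 87 → Tier 2

Tier 2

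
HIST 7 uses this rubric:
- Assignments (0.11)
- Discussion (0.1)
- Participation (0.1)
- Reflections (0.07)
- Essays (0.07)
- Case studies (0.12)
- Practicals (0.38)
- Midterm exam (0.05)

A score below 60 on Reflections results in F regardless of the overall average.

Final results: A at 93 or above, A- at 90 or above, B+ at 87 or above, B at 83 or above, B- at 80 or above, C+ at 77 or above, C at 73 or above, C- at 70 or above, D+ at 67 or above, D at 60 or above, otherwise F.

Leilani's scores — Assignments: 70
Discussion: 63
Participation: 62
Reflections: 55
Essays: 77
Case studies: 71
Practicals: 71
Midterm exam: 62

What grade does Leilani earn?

F

Reflections score 55 < 60: minimum not met.
Weighted total:
  Assignments 70 × 0.11 = 7.7
  Discussion 63 × 0.1 = 6.3
  Participation 62 × 0.1 = 6.2
  Reflections 55 × 0.07 = 3.85
  Essays 77 × 0.07 = 5.39
  Case studies 71 × 0.12 = 8.52
  Practicals 71 × 0.38 = 26.98
  Midterm exam 62 × 0.05 = 3.1
Sum = 68.04
Because the Reflections minimum was not met, the result is F.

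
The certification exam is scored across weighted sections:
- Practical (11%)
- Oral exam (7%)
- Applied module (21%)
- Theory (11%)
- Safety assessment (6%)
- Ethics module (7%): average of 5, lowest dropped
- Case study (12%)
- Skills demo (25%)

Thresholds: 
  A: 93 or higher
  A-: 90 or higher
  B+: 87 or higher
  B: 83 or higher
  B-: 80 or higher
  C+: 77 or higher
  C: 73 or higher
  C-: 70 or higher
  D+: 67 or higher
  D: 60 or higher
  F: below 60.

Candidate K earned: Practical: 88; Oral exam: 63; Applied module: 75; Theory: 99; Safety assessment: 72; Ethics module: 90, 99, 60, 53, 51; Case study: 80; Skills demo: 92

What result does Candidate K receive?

B-

Ethics module: drop 51 → average of remaining 4 = 302/4 = 75.5
Weighted total:
  Practical 88 × 0.11 = 9.68
  Oral exam 63 × 0.07 = 4.41
  Applied module 75 × 0.21 = 15.75
  Theory 99 × 0.11 = 10.89
  Safety assessment 72 × 0.06 = 4.32
  Ethics module 75.5 × 0.07 = 5.285
  Case study 80 × 0.12 = 9.6
  Skills demo 92 × 0.25 = 23
Sum = 82.935
82.935 is ≥ 80 and < 83 → B-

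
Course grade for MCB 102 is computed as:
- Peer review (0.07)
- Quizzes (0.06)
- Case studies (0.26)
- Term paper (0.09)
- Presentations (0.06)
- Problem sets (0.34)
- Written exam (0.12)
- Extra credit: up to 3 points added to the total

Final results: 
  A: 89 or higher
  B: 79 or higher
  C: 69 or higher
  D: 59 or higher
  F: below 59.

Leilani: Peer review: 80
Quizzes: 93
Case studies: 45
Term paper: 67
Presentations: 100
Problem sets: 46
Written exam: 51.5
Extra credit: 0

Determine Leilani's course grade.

Weighted total:
  Peer review 80 × 0.07 = 5.6
  Quizzes 93 × 0.06 = 5.58
  Case studies 45 × 0.26 = 11.7
  Term paper 67 × 0.09 = 6.03
  Presentations 100 × 0.06 = 6
  Problem sets 46 × 0.34 = 15.64
  Written exam 51.5 × 0.12 = 6.18
Sum = 56.73
Extra credit: 56.73 + 0 = 56.73
56.73 < 59 → F

F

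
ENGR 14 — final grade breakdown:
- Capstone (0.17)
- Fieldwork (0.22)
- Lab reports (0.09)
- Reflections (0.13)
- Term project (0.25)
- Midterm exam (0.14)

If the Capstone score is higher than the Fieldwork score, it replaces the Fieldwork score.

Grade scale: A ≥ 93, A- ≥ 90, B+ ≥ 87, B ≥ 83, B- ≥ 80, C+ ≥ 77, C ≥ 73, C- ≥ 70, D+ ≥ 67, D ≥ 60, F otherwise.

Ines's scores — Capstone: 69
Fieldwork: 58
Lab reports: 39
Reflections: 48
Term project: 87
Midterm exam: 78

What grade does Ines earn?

Capstone (69) > Fieldwork (58), so Fieldwork counts as 69.
Weighted total:
  Capstone 69 × 0.17 = 11.73
  Fieldwork 69 × 0.22 = 15.18
  Lab reports 39 × 0.09 = 3.51
  Reflections 48 × 0.13 = 6.24
  Term project 87 × 0.25 = 21.75
  Midterm exam 78 × 0.14 = 10.92
Sum = 69.33
69.33 is ≥ 67 and < 70 → D+

D+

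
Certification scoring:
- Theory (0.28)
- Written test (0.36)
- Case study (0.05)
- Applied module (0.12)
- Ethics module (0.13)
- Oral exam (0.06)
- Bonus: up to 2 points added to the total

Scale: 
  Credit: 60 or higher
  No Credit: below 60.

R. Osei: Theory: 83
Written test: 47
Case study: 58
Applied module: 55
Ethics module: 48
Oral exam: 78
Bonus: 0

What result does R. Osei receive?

Credit

Weighted total:
  Theory 83 × 0.28 = 23.24
  Written test 47 × 0.36 = 16.92
  Case study 58 × 0.05 = 2.9
  Applied module 55 × 0.12 = 6.6
  Ethics module 48 × 0.13 = 6.24
  Oral exam 78 × 0.06 = 4.68
Sum = 60.58
Bonus: 60.58 + 0 = 60.58
60.58 ≥ 60 → Credit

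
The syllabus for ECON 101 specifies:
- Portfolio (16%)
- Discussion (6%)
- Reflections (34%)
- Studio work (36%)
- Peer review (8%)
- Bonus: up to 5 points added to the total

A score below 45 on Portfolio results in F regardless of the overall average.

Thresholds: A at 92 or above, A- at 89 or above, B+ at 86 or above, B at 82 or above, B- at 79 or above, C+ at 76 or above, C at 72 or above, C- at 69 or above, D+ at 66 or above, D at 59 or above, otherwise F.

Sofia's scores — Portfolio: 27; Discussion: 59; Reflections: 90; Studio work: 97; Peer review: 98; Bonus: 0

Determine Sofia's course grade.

F

Portfolio score 27 < 45: minimum not met.
Weighted total:
  Portfolio 27 × 0.16 = 4.32
  Discussion 59 × 0.06 = 3.54
  Reflections 90 × 0.34 = 30.6
  Studio work 97 × 0.36 = 34.92
  Peer review 98 × 0.08 = 7.84
Sum = 81.22
Bonus: 81.22 + 0 = 81.22
Because the Portfolio minimum was not met, the result is F.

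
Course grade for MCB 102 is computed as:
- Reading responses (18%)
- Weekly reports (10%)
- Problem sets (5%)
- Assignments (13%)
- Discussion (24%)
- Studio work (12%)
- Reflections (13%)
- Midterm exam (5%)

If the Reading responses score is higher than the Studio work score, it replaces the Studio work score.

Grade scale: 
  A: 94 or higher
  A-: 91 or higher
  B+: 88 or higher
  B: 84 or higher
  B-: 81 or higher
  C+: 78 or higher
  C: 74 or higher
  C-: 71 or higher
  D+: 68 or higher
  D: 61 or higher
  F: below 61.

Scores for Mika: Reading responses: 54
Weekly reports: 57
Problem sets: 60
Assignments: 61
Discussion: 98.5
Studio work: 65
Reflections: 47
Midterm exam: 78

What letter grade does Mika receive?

Reading responses (54) ≤ Studio work (65), so Studio work stays at 65.
Weighted total:
  Reading responses 54 × 0.18 = 9.72
  Weekly reports 57 × 0.1 = 5.7
  Problem sets 60 × 0.05 = 3
  Assignments 61 × 0.13 = 7.93
  Discussion 98.5 × 0.24 = 23.64
  Studio work 65 × 0.12 = 7.8
  Reflections 47 × 0.13 = 6.11
  Midterm exam 78 × 0.05 = 3.9
Sum = 67.8
67.8 is ≥ 61 and < 68 → D

D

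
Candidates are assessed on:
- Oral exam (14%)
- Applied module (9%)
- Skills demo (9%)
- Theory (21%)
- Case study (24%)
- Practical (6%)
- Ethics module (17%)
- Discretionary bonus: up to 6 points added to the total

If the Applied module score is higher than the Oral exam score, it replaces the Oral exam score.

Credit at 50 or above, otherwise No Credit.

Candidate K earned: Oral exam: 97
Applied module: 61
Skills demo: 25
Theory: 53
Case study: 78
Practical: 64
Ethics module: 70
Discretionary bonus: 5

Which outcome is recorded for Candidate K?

Credit

Applied module (61) ≤ Oral exam (97), so Oral exam stays at 97.
Weighted total:
  Oral exam 97 × 0.14 = 13.58
  Applied module 61 × 0.09 = 5.49
  Skills demo 25 × 0.09 = 2.25
  Theory 53 × 0.21 = 11.13
  Case study 78 × 0.24 = 18.72
  Practical 64 × 0.06 = 3.84
  Ethics module 70 × 0.17 = 11.9
Sum = 66.91
Discretionary bonus: 66.91 + 5 = 71.91
71.91 ≥ 50 → Credit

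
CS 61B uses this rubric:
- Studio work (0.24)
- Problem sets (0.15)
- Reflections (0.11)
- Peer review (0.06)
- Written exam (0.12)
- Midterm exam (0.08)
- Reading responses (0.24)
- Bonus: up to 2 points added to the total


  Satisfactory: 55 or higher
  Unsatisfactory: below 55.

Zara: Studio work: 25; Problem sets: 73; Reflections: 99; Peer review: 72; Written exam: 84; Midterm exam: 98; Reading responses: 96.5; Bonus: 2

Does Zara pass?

Weighted total:
  Studio work 25 × 0.24 = 6
  Problem sets 73 × 0.15 = 10.95
  Reflections 99 × 0.11 = 10.89
  Peer review 72 × 0.06 = 4.32
  Written exam 84 × 0.12 = 10.08
  Midterm exam 98 × 0.08 = 7.84
  Reading responses 96.5 × 0.24 = 23.16
Sum = 73.24
Bonus: 73.24 + 2 = 75.24
75.24 ≥ 55 → Satisfactory

Satisfactory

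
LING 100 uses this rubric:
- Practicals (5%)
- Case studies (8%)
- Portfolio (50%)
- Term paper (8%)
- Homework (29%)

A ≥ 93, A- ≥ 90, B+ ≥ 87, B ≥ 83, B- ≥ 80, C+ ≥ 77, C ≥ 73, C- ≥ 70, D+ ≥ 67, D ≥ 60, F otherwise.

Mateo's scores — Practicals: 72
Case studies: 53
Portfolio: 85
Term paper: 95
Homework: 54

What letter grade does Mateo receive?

Weighted total:
  Practicals 72 × 0.05 = 3.6
  Case studies 53 × 0.08 = 4.24
  Portfolio 85 × 0.5 = 42.5
  Term paper 95 × 0.08 = 7.6
  Homework 54 × 0.29 = 15.66
Sum = 73.6
73.6 is ≥ 73 and < 77 → C

C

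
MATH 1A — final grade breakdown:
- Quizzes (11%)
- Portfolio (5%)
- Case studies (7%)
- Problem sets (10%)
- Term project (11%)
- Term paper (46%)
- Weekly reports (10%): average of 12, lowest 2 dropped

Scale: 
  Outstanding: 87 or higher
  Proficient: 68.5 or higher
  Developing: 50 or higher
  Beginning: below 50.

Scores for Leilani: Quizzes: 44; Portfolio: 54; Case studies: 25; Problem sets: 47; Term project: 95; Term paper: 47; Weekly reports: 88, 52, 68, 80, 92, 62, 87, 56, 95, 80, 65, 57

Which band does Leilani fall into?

Weekly reports: drop 52, 56 → average of remaining 10 = 774/10 = 77.4
Weighted total:
  Quizzes 44 × 0.11 = 4.84
  Portfolio 54 × 0.05 = 2.7
  Case studies 25 × 0.07 = 1.75
  Problem sets 47 × 0.1 = 4.7
  Term project 95 × 0.11 = 10.45
  Term paper 47 × 0.46 = 21.62
  Weekly reports 77.4 × 0.1 = 7.74
Sum = 53.8
53.8 is ≥ 50 and < 68.5 → Developing

Developing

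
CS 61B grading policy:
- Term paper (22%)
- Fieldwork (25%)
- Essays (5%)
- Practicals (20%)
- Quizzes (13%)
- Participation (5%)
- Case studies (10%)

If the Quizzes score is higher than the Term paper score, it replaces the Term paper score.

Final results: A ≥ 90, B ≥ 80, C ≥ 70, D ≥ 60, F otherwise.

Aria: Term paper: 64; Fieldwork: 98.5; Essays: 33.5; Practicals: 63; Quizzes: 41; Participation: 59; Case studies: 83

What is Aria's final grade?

Quizzes (41) ≤ Term paper (64), so Term paper stays at 64.
Weighted total:
  Term paper 64 × 0.22 = 14.08
  Fieldwork 98.5 × 0.25 = 24.625
  Essays 33.5 × 0.05 = 1.675
  Practicals 63 × 0.2 = 12.6
  Quizzes 41 × 0.13 = 5.33
  Participation 59 × 0.05 = 2.95
  Case studies 83 × 0.1 = 8.3
Sum = 69.56
69.56 is ≥ 60 and < 70 → D

D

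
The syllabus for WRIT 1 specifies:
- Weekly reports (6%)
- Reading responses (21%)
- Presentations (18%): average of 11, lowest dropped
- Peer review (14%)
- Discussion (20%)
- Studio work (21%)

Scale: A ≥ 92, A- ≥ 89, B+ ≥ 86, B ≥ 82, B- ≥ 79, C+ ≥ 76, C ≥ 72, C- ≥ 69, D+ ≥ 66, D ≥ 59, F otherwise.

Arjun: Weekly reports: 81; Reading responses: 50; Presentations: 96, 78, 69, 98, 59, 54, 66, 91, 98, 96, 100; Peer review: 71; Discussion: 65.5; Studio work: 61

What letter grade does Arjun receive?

Presentations: drop 54 → average of remaining 10 = 851/10 = 85.1
Weighted total:
  Weekly reports 81 × 0.06 = 4.86
  Reading responses 50 × 0.21 = 10.5
  Presentations 85.1 × 0.18 = 15.318
  Peer review 71 × 0.14 = 9.94
  Discussion 65.5 × 0.2 = 13.1
  Studio work 61 × 0.21 = 12.81
Sum = 66.528
66.528 is ≥ 66 and < 69 → D+

D+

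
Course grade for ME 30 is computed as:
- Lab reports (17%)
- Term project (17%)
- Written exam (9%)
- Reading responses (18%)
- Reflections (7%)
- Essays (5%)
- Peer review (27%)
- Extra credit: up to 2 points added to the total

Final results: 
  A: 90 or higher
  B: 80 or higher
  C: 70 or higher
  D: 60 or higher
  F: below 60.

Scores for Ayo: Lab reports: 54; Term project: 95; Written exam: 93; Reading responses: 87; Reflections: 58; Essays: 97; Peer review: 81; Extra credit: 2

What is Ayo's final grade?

Weighted total:
  Lab reports 54 × 0.17 = 9.18
  Term project 95 × 0.17 = 16.15
  Written exam 93 × 0.09 = 8.37
  Reading responses 87 × 0.18 = 15.66
  Reflections 58 × 0.07 = 4.06
  Essays 97 × 0.05 = 4.85
  Peer review 81 × 0.27 = 21.87
Sum = 80.14
Extra credit: 80.14 + 2 = 82.14
82.14 is ≥ 80 and < 90 → B

B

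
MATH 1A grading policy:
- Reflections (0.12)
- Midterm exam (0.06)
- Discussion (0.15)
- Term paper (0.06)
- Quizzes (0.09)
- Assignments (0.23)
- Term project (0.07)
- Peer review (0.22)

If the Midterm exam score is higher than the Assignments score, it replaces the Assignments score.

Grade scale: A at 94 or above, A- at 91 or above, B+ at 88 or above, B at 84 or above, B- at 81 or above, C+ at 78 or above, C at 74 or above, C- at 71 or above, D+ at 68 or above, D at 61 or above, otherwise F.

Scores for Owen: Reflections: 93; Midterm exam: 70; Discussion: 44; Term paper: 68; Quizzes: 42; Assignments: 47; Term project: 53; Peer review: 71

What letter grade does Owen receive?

Midterm exam (70) > Assignments (47), so Assignments counts as 70.
Weighted total:
  Reflections 93 × 0.12 = 11.16
  Midterm exam 70 × 0.06 = 4.2
  Discussion 44 × 0.15 = 6.6
  Term paper 68 × 0.06 = 4.08
  Quizzes 42 × 0.09 = 3.78
  Assignments 70 × 0.23 = 16.1
  Term project 53 × 0.07 = 3.71
  Peer review 71 × 0.22 = 15.62
Sum = 65.25
65.25 is ≥ 61 and < 68 → D

D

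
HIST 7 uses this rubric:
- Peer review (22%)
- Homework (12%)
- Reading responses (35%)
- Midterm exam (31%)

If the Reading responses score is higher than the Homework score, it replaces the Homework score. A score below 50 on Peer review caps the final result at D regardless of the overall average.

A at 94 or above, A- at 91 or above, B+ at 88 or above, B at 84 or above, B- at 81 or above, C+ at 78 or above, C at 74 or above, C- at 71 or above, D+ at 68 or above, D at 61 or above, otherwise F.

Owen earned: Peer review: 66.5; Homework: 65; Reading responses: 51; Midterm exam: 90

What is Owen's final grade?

D+

Reading responses (51) ≤ Homework (65), so Homework stays at 65.
Peer review score 66.5 ≥ 50: minimum met.
Weighted total:
  Peer review 66.5 × 0.22 = 14.63
  Homework 65 × 0.12 = 7.8
  Reading responses 51 × 0.35 = 17.85
  Midterm exam 90 × 0.31 = 27.9
Sum = 68.18
68.18 is ≥ 68 and < 71 → D+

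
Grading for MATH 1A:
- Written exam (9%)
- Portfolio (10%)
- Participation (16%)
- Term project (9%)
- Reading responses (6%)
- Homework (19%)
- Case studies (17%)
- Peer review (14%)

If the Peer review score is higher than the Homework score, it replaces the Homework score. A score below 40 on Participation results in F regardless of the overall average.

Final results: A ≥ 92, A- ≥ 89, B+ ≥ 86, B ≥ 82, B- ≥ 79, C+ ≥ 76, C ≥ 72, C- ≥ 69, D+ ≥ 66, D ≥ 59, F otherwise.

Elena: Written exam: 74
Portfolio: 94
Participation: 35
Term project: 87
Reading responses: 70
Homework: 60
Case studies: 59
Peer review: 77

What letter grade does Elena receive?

Peer review (77) > Homework (60), so Homework counts as 77.
Participation score 35 < 40: minimum not met.
Weighted total:
  Written exam 74 × 0.09 = 6.66
  Portfolio 94 × 0.1 = 9.4
  Participation 35 × 0.16 = 5.6
  Term project 87 × 0.09 = 7.83
  Reading responses 70 × 0.06 = 4.2
  Homework 77 × 0.19 = 14.63
  Case studies 59 × 0.17 = 10.03
  Peer review 77 × 0.14 = 10.78
Sum = 69.13
Because the Participation minimum was not met, the result is F.

F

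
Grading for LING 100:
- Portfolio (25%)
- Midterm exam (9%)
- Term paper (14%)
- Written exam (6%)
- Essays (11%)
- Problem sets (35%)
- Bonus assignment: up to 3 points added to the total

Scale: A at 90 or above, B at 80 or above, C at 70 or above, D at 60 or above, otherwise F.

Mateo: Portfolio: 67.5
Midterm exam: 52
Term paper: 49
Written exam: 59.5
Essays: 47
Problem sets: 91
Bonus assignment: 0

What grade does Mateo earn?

D

Weighted total:
  Portfolio 67.5 × 0.25 = 16.875
  Midterm exam 52 × 0.09 = 4.68
  Term paper 49 × 0.14 = 6.86
  Written exam 59.5 × 0.06 = 3.57
  Essays 47 × 0.11 = 5.17
  Problem sets 91 × 0.35 = 31.85
Sum = 69.005
Bonus assignment: 69.005 + 0 = 69.005
69.005 is ≥ 60 and < 70 → D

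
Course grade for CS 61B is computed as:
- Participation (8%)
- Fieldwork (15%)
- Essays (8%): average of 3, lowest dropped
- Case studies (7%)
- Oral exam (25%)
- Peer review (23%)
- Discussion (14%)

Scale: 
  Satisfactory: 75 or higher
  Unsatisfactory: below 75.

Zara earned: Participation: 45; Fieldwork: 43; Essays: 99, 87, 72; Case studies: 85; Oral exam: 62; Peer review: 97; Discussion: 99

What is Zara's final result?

Essays: drop 72 → average of remaining 2 = 186/2 = 93
Weighted total:
  Participation 45 × 0.08 = 3.6
  Fieldwork 43 × 0.15 = 6.45
  Essays 93 × 0.08 = 7.44
  Case studies 85 × 0.07 = 5.95
  Oral exam 62 × 0.25 = 15.5
  Peer review 97 × 0.23 = 22.31
  Discussion 99 × 0.14 = 13.86
Sum = 75.11
75.11 ≥ 75 → Satisfactory

Satisfactory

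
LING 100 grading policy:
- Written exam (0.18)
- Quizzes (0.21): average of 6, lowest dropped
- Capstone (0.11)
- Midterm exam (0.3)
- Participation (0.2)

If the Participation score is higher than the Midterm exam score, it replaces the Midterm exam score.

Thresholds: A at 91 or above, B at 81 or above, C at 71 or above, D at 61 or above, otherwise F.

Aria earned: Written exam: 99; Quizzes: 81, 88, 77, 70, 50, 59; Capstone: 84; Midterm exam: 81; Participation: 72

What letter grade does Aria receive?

B

Quizzes: drop 50 → average of remaining 5 = 375/5 = 75
Participation (72) ≤ Midterm exam (81), so Midterm exam stays at 81.
Weighted total:
  Written exam 99 × 0.18 = 17.82
  Quizzes 75 × 0.21 = 15.75
  Capstone 84 × 0.11 = 9.24
  Midterm exam 81 × 0.3 = 24.3
  Participation 72 × 0.2 = 14.4
Sum = 81.51
81.51 is ≥ 81 and < 91 → B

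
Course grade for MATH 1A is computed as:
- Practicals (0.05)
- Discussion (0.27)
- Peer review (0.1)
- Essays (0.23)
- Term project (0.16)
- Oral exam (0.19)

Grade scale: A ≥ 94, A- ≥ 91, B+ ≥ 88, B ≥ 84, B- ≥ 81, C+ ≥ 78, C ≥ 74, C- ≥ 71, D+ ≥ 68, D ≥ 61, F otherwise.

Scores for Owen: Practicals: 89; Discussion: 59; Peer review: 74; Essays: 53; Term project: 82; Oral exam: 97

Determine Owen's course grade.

C-

Weighted total:
  Practicals 89 × 0.05 = 4.45
  Discussion 59 × 0.27 = 15.93
  Peer review 74 × 0.1 = 7.4
  Essays 53 × 0.23 = 12.19
  Term project 82 × 0.16 = 13.12
  Oral exam 97 × 0.19 = 18.43
Sum = 71.52
71.52 is ≥ 71 and < 74 → C-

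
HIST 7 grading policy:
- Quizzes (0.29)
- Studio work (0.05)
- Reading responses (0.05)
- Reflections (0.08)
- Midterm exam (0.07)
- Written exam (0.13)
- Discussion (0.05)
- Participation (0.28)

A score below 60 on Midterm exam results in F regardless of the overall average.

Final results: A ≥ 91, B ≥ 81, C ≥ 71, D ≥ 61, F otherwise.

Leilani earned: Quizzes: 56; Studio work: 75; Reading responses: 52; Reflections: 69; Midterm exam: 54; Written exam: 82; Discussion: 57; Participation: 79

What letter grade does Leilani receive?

Midterm exam score 54 < 60: minimum not met.
Weighted total:
  Quizzes 56 × 0.29 = 16.24
  Studio work 75 × 0.05 = 3.75
  Reading responses 52 × 0.05 = 2.6
  Reflections 69 × 0.08 = 5.52
  Midterm exam 54 × 0.07 = 3.78
  Written exam 82 × 0.13 = 10.66
  Discussion 57 × 0.05 = 2.85
  Participation 79 × 0.28 = 22.12
Sum = 67.52
Because the Midterm exam minimum was not met, the result is F.

F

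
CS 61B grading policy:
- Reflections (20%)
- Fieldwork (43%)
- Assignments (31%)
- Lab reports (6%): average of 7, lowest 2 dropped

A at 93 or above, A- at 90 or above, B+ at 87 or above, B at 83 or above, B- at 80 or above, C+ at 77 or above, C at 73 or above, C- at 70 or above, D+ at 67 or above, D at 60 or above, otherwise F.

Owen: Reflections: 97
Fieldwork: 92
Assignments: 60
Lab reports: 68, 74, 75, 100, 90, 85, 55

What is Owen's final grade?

Lab reports: drop 55, 68 → average of remaining 5 = 424/5 = 84.8
Weighted total:
  Reflections 97 × 0.2 = 19.4
  Fieldwork 92 × 0.43 = 39.56
  Assignments 60 × 0.31 = 18.6
  Lab reports 84.8 × 0.06 = 5.088
Sum = 82.648
82.648 is ≥ 80 and < 83 → B-

B-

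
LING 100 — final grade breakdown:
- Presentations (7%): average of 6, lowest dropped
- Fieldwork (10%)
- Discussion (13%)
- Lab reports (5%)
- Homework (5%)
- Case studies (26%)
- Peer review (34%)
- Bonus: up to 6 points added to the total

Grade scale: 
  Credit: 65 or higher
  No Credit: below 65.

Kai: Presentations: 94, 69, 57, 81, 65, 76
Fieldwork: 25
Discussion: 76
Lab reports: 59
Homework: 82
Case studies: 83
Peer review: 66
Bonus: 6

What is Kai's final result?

Credit

Presentations: drop 57 → average of remaining 5 = 385/5 = 77
Weighted total:
  Presentations 77 × 0.07 = 5.39
  Fieldwork 25 × 0.1 = 2.5
  Discussion 76 × 0.13 = 9.88
  Lab reports 59 × 0.05 = 2.95
  Homework 82 × 0.05 = 4.1
  Case studies 83 × 0.26 = 21.58
  Peer review 66 × 0.34 = 22.44
Sum = 68.84
Bonus: 68.84 + 6 = 74.84
74.84 ≥ 65 → Credit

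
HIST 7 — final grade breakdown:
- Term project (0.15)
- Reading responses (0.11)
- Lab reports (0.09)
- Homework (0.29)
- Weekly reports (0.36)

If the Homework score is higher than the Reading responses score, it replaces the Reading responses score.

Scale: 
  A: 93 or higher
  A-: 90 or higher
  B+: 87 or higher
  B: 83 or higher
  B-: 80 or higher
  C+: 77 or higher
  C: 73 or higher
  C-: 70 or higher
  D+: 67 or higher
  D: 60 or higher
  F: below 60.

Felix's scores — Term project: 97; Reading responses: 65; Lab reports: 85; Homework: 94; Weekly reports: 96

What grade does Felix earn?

Homework (94) > Reading responses (65), so Reading responses counts as 94.
Weighted total:
  Term project 97 × 0.15 = 14.55
  Reading responses 94 × 0.11 = 10.34
  Lab reports 85 × 0.09 = 7.65
  Homework 94 × 0.29 = 27.26
  Weekly reports 96 × 0.36 = 34.56
Sum = 94.36
94.36 ≥ 93 → A

A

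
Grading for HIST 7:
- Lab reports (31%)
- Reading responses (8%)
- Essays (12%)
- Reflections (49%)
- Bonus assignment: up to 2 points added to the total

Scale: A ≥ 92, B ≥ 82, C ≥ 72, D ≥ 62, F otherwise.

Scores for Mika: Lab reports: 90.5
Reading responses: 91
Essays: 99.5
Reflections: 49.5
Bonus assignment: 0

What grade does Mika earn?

D

Weighted total:
  Lab reports 90.5 × 0.31 = 28.055
  Reading responses 91 × 0.08 = 7.28
  Essays 99.5 × 0.12 = 11.94
  Reflections 49.5 × 0.49 = 24.255
Sum = 71.53
Bonus assignment: 71.53 + 0 = 71.53
71.53 is ≥ 62 and < 72 → D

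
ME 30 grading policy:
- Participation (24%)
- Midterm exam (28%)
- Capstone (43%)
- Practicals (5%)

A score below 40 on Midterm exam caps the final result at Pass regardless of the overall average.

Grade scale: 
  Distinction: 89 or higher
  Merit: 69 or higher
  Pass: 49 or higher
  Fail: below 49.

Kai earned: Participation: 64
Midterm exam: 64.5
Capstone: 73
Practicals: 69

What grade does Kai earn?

Midterm exam score 64.5 ≥ 40: minimum met.
Weighted total:
  Participation 64 × 0.24 = 15.36
  Midterm exam 64.5 × 0.28 = 18.06
  Capstone 73 × 0.43 = 31.39
  Practicals 69 × 0.05 = 3.45
Sum = 68.26
68.26 is ≥ 49 and < 69 → Pass

Pass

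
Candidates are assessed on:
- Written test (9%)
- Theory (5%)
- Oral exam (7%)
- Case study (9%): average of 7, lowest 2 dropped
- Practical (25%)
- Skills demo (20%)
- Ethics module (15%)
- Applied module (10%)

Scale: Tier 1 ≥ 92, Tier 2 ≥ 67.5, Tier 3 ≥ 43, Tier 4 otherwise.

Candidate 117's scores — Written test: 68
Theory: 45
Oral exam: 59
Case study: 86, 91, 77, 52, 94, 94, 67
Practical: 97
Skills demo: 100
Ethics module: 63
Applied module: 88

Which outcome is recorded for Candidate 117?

Tier 2

Case study: drop 52, 67 → average of remaining 5 = 442/5 = 88.4
Weighted total:
  Written test 68 × 0.09 = 6.12
  Theory 45 × 0.05 = 2.25
  Oral exam 59 × 0.07 = 4.13
  Case study 88.4 × 0.09 = 7.956
  Practical 97 × 0.25 = 24.25
  Skills demo 100 × 0.2 = 20
  Ethics module 63 × 0.15 = 9.45
  Applied module 88 × 0.1 = 8.8
Sum = 82.956
82.956 is ≥ 67.5 and < 92 → Tier 2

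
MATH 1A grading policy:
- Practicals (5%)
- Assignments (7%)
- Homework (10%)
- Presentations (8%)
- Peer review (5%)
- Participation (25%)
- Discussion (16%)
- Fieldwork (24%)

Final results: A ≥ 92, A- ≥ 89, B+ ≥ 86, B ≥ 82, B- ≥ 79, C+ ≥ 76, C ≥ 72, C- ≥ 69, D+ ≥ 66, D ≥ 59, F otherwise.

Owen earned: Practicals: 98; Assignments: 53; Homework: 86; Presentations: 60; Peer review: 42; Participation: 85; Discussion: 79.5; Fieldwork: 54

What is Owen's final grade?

Weighted total:
  Practicals 98 × 0.05 = 4.9
  Assignments 53 × 0.07 = 3.71
  Homework 86 × 0.1 = 8.6
  Presentations 60 × 0.08 = 4.8
  Peer review 42 × 0.05 = 2.1
  Participation 85 × 0.25 = 21.25
  Discussion 79.5 × 0.16 = 12.72
  Fieldwork 54 × 0.24 = 12.96
Sum = 71.04
71.04 is ≥ 69 and < 72 → C-

C-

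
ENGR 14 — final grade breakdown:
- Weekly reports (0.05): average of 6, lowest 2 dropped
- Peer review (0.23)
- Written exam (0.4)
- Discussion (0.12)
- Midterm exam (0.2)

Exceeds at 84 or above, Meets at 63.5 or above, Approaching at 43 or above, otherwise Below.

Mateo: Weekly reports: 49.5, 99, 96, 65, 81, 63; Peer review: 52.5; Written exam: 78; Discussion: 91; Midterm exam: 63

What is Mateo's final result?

Weekly reports: drop 49.5, 63 → average of remaining 4 = 341/4 = 85.25
Weighted total:
  Weekly reports 85.25 × 0.05 = 4.2625
  Peer review 52.5 × 0.23 = 12.075
  Written exam 78 × 0.4 = 31.2
  Discussion 91 × 0.12 = 10.92
  Midterm exam 63 × 0.2 = 12.6
Sum = 71.0575
71.0575 is ≥ 63.5 and < 84 → Meets

Meets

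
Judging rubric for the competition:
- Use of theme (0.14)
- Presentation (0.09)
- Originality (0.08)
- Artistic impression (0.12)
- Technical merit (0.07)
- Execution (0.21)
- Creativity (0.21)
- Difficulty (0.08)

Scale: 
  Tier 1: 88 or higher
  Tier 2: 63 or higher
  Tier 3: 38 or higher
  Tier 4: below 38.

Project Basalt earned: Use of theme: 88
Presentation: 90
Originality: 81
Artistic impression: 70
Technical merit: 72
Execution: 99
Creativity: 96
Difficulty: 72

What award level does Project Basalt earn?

Tier 2

Weighted total:
  Use of theme 88 × 0.14 = 12.32
  Presentation 90 × 0.09 = 8.1
  Originality 81 × 0.08 = 6.48
  Artistic impression 70 × 0.12 = 8.4
  Technical merit 72 × 0.07 = 5.04
  Execution 99 × 0.21 = 20.79
  Creativity 96 × 0.21 = 20.16
  Difficulty 72 × 0.08 = 5.76
Sum = 87.05
87.05 is ≥ 63 and < 88 → Tier 2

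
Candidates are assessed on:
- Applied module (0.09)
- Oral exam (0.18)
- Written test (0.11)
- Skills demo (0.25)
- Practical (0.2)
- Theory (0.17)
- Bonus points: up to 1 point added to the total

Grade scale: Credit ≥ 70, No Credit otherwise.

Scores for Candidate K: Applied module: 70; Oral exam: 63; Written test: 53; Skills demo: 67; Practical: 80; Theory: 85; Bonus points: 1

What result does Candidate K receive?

Credit

Weighted total:
  Applied module 70 × 0.09 = 6.3
  Oral exam 63 × 0.18 = 11.34
  Written test 53 × 0.11 = 5.83
  Skills demo 67 × 0.25 = 16.75
  Practical 80 × 0.2 = 16
  Theory 85 × 0.17 = 14.45
Sum = 70.67
Bonus points: 70.67 + 1 = 71.67
71.67 ≥ 70 → Credit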